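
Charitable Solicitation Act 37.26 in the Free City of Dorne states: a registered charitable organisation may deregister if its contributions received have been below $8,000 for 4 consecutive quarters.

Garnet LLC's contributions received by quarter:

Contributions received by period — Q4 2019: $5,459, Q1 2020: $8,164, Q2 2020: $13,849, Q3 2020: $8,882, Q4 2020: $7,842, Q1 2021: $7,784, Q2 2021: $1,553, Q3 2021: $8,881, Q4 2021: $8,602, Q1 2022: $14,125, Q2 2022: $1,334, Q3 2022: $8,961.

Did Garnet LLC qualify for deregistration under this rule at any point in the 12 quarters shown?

No

Quarters below $8,000: Q4 2019, Q4 2020, Q1 2021, Q2 2021, Q2 2022.
Longest run of consecutive quarters below the threshold: 3.
3 < 4, so Garnet LLC never became eligible.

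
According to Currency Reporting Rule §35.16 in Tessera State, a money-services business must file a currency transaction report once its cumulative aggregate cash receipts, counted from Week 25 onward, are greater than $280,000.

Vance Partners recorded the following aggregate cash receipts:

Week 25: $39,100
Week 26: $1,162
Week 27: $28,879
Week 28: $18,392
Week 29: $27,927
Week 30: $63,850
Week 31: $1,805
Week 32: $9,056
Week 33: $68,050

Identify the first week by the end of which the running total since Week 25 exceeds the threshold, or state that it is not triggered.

Not triggered

Through Week 25: $39,100
Through Week 26: $40,262
Through Week 27: $69,141
Through Week 28: $87,533
Through Week 29: $115,460
Through Week 30: $179,310
Through Week 31: $181,115
Through Week 32: $190,171
Through Week 33: $258,221
Final cumulative total $258,221 ≤ $280,000; the threshold is never exceeded.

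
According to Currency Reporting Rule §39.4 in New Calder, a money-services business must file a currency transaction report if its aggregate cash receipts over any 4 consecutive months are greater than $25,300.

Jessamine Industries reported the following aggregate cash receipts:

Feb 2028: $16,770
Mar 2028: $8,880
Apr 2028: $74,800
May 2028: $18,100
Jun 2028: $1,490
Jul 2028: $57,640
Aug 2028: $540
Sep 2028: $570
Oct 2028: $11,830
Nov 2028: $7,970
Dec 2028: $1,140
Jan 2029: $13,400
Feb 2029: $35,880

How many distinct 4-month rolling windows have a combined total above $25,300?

Feb 2028–May 2028: $16,770 + $8,880 + $74,800 + $18,100 = $118,550 (over)
Mar 2028–Jun 2028: $8,880 + $74,800 + $18,100 + $1,490 = $103,270 (over)
Apr 2028–Jul 2028: $74,800 + $18,100 + $1,490 + $57,640 = $152,030 (over)
May 2028–Aug 2028: $18,100 + $1,490 + $57,640 + $540 = $77,770 (over)
Jun 2028–Sep 2028: $1,490 + $57,640 + $540 + $570 = $60,240 (over)
Jul 2028–Oct 2028: $57,640 + $540 + $570 + $11,830 = $70,580 (over)
Aug 2028–Nov 2028: $540 + $570 + $11,830 + $7,970 = $20,910 (under)
Sep 2028–Dec 2028: $570 + $11,830 + $7,970 + $1,140 = $21,510 (under)
Oct 2028–Jan 2029: $11,830 + $7,970 + $1,140 + $13,400 = $34,340 (over)
Nov 2028–Feb 2029: $7,970 + $1,140 + $13,400 + $35,880 = $58,390 (over)
8 windows exceed the threshold.

8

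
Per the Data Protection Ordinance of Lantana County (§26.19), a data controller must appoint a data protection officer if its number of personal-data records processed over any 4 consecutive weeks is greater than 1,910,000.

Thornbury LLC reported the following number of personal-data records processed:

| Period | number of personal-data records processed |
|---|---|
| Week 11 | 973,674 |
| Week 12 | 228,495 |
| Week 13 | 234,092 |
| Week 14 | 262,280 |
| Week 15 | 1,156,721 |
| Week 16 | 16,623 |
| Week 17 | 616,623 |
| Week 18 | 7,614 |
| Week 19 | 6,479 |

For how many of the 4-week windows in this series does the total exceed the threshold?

1

Week 11–Week 14: 973,674 + 228,495 + 234,092 + 262,280 = 1,698,541 (under)
Week 12–Week 15: 228,495 + 234,092 + 262,280 + 1,156,721 = 1,881,588 (under)
Week 13–Week 16: 234,092 + 262,280 + 1,156,721 + 16,623 = 1,669,716 (under)
Week 14–Week 17: 262,280 + 1,156,721 + 16,623 + 616,623 = 2,052,247 (over)
Week 15–Week 18: 1,156,721 + 16,623 + 616,623 + 7,614 = 1,797,581 (under)
Week 16–Week 19: 16,623 + 616,623 + 7,614 + 6,479 = 647,339 (under)
1 window exceeds the threshold.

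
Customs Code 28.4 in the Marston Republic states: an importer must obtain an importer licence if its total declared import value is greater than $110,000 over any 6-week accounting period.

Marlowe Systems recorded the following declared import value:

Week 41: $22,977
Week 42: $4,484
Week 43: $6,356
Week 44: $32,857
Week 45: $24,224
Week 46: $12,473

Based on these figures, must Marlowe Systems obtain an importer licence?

No

Total declared import value: $22,977 + $4,484 + $6,356 + $32,857 + $24,224 + $12,473 = $103,371.
$103,371 ≤ $110,000, so the threshold is not exceeded.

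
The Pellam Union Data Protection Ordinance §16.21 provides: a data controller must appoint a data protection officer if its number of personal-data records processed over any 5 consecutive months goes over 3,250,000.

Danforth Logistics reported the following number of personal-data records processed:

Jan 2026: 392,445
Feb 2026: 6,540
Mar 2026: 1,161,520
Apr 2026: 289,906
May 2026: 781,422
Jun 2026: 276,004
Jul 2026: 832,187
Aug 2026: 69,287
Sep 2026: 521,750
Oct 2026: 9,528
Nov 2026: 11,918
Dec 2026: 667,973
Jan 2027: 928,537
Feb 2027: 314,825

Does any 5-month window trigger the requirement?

Jan 2026–May 2026: 392,445 + 6,540 + 1,161,520 + 289,906 + 781,422 = 2,631,833 (under)
Feb 2026–Jun 2026: 6,540 + 1,161,520 + 289,906 + 781,422 + 276,004 = 2,515,392 (under)
Mar 2026–Jul 2026: 1,161,520 + 289,906 + 781,422 + 276,004 + 832,187 = 3,341,039 (over)
Apr 2026–Aug 2026: 289,906 + 781,422 + 276,004 + 832,187 + 69,287 = 2,248,806 (under)
May 2026–Sep 2026: 781,422 + 276,004 + 832,187 + 69,287 + 521,750 = 2,480,650 (under)
Jun 2026–Oct 2026: 276,004 + 832,187 + 69,287 + 521,750 + 9,528 = 1,708,756 (under)
Jul 2026–Nov 2026: 832,187 + 69,287 + 521,750 + 9,528 + 11,918 = 1,444,670 (under)
Aug 2026–Dec 2026: 69,287 + 521,750 + 9,528 + 11,918 + 667,973 = 1,280,456 (under)
Sep 2026–Jan 2027: 521,750 + 9,528 + 11,918 + 667,973 + 928,537 = 2,139,706 (under)
Oct 2026–Feb 2027: 9,528 + 11,918 + 667,973 + 928,537 + 314,825 = 1,932,781 (under)
At least one window exceeds 3,250,000.

Yes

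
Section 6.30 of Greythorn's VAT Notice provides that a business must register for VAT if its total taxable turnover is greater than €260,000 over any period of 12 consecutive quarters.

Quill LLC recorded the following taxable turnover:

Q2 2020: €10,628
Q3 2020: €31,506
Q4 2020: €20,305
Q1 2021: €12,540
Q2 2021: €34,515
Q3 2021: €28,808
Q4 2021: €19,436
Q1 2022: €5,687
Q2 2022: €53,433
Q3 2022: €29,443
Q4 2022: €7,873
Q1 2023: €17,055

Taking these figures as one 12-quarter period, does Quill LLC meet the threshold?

Yes

Total taxable turnover: €10,628 + €31,506 + €20,305 + €12,540 + €34,515 + €28,808 + €19,436 + €5,687 + €53,433 + €29,443 + €7,873 + €17,055 = €271,229.
€271,229 > €260,000, so the threshold is exceeded.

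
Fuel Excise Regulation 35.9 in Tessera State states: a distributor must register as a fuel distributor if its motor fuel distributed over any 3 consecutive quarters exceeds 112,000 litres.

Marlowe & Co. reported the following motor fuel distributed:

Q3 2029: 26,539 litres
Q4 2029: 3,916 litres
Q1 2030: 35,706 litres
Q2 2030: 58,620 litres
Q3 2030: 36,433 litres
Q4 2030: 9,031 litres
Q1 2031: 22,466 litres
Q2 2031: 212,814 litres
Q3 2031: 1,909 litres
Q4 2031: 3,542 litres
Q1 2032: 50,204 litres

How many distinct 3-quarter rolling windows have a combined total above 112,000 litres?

4

Q3 2029–Q1 2030: 26,539 litres + 3,916 litres + 35,706 litres = 66,161 litres (under)
Q4 2029–Q2 2030: 3,916 litres + 35,706 litres + 58,620 litres = 98,242 litres (under)
Q1 2030–Q3 2030: 35,706 litres + 58,620 litres + 36,433 litres = 130,759 litres (over)
Q2 2030–Q4 2030: 58,620 litres + 36,433 litres + 9,031 litres = 104,084 litres (under)
Q3 2030–Q1 2031: 36,433 litres + 9,031 litres + 22,466 litres = 67,930 litres (under)
Q4 2030–Q2 2031: 9,031 litres + 22,466 litres + 212,814 litres = 244,311 litres (over)
Q1 2031–Q3 2031: 22,466 litres + 212,814 litres + 1,909 litres = 237,189 litres (over)
Q2 2031–Q4 2031: 212,814 litres + 1,909 litres + 3,542 litres = 218,265 litres (over)
Q3 2031–Q1 2032: 1,909 litres + 3,542 litres + 50,204 litres = 55,655 litres (under)
4 windows exceed the threshold.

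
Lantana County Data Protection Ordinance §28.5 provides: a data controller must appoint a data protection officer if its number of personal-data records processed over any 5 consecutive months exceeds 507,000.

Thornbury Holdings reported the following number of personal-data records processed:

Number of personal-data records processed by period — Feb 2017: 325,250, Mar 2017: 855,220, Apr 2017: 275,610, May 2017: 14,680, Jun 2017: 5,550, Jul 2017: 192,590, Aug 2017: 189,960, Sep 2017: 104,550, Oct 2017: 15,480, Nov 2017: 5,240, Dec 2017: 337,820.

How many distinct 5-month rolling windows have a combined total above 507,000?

7

Feb 2017–Jun 2017: 325,250 + 855,220 + 275,610 + 14,680 + 5,550 = 1,476,310 (over)
Mar 2017–Jul 2017: 855,220 + 275,610 + 14,680 + 5,550 + 192,590 = 1,343,650 (over)
Apr 2017–Aug 2017: 275,610 + 14,680 + 5,550 + 192,590 + 189,960 = 678,390 (over)
May 2017–Sep 2017: 14,680 + 5,550 + 192,590 + 189,960 + 104,550 = 507,330 (over)
Jun 2017–Oct 2017: 5,550 + 192,590 + 189,960 + 104,550 + 15,480 = 508,130 (over)
Jul 2017–Nov 2017: 192,590 + 189,960 + 104,550 + 15,480 + 5,240 = 507,820 (over)
Aug 2017–Dec 2017: 189,960 + 104,550 + 15,480 + 5,240 + 337,820 = 653,050 (over)
7 windows exceed the threshold.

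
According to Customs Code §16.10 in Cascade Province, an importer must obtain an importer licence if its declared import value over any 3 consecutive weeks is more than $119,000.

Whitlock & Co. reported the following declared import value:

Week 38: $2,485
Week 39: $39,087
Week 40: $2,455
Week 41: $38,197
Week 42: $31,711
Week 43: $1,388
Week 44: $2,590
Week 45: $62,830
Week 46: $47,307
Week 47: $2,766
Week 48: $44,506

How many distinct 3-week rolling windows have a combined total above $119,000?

0

Week 38–Week 40: $2,485 + $39,087 + $2,455 = $44,027 (under)
Week 39–Week 41: $39,087 + $2,455 + $38,197 = $79,739 (under)
Week 40–Week 42: $2,455 + $38,197 + $31,711 = $72,363 (under)
Week 41–Week 43: $38,197 + $31,711 + $1,388 = $71,296 (under)
Week 42–Week 44: $31,711 + $1,388 + $2,590 = $35,689 (under)
Week 43–Week 45: $1,388 + $2,590 + $62,830 = $66,808 (under)
Week 44–Week 46: $2,590 + $62,830 + $47,307 = $112,727 (under)
Week 45–Week 47: $62,830 + $47,307 + $2,766 = $112,903 (under)
Week 46–Week 48: $47,307 + $2,766 + $44,506 = $94,579 (under)
0 windows exceed the threshold.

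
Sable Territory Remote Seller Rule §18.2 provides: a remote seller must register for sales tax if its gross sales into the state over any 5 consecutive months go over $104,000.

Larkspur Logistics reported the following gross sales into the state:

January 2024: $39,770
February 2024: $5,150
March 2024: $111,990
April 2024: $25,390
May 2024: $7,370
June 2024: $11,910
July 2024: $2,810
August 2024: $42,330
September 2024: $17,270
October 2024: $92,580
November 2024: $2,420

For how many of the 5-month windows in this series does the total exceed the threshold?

5

January 2024–May 2024: $39,770 + $5,150 + $111,990 + $25,390 + $7,370 = $189,670 (over)
February 2024–June 2024: $5,150 + $111,990 + $25,390 + $7,370 + $11,910 = $161,810 (over)
March 2024–July 2024: $111,990 + $25,390 + $7,370 + $11,910 + $2,810 = $159,470 (over)
April 2024–August 2024: $25,390 + $7,370 + $11,910 + $2,810 + $42,330 = $89,810 (under)
May 2024–September 2024: $7,370 + $11,910 + $2,810 + $42,330 + $17,270 = $81,690 (under)
June 2024–October 2024: $11,910 + $2,810 + $42,330 + $17,270 + $92,580 = $166,900 (over)
July 2024–November 2024: $2,810 + $42,330 + $17,270 + $92,580 + $2,420 = $157,410 (over)
5 windows exceed the threshold.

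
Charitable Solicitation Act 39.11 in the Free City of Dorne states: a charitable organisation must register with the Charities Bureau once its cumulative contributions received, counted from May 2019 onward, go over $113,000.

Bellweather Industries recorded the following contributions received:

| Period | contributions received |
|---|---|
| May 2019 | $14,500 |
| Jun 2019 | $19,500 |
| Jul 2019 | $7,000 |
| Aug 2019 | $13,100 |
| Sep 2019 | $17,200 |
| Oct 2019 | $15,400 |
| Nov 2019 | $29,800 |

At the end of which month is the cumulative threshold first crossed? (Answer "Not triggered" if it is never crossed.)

Through May 2019: $14,500
Through Jun 2019: $34,000
Through Jul 2019: $41,000
Through Aug 2019: $54,100
Through Sep 2019: $71,300
Through Oct 2019: $86,700
Through Nov 2019: $116,500 ← exceeds threshold

Nov 2019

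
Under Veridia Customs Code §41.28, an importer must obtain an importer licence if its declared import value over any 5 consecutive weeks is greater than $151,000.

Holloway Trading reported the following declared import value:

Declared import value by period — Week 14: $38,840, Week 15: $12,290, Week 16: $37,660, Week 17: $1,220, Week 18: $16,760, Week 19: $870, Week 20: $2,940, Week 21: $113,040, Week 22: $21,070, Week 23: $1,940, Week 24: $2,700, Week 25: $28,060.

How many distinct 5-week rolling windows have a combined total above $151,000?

Week 14–Week 18: $38,840 + $12,290 + $37,660 + $1,220 + $16,760 = $106,770 (under)
Week 15–Week 19: $12,290 + $37,660 + $1,220 + $16,760 + $870 = $68,800 (under)
Week 16–Week 20: $37,660 + $1,220 + $16,760 + $870 + $2,940 = $59,450 (under)
Week 17–Week 21: $1,220 + $16,760 + $870 + $2,940 + $113,040 = $134,830 (under)
Week 18–Week 22: $16,760 + $870 + $2,940 + $113,040 + $21,070 = $154,680 (over)
Week 19–Week 23: $870 + $2,940 + $113,040 + $21,070 + $1,940 = $139,860 (under)
Week 20–Week 24: $2,940 + $113,040 + $21,070 + $1,940 + $2,700 = $141,690 (under)
Week 21–Week 25: $113,040 + $21,070 + $1,940 + $2,700 + $28,060 = $166,810 (over)
2 windows exceed the threshold.

2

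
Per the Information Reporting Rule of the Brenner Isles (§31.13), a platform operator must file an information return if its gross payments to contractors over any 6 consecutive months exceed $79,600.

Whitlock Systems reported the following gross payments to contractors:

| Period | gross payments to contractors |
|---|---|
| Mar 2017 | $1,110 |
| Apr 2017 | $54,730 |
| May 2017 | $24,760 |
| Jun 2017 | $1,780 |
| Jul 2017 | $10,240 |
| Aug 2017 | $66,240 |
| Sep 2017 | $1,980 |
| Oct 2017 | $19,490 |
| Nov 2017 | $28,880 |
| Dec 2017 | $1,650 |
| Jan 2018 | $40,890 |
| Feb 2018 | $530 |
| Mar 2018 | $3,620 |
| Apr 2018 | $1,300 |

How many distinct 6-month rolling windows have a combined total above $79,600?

8

Mar 2017–Aug 2017: $1,110 + $54,730 + $24,760 + $1,780 + $10,240 + $66,240 = $158,860 (over)
Apr 2017–Sep 2017: $54,730 + $24,760 + $1,780 + $10,240 + $66,240 + $1,980 = $159,730 (over)
May 2017–Oct 2017: $24,760 + $1,780 + $10,240 + $66,240 + $1,980 + $19,490 = $124,490 (over)
Jun 2017–Nov 2017: $1,780 + $10,240 + $66,240 + $1,980 + $19,490 + $28,880 = $128,610 (over)
Jul 2017–Dec 2017: $10,240 + $66,240 + $1,980 + $19,490 + $28,880 + $1,650 = $128,480 (over)
Aug 2017–Jan 2018: $66,240 + $1,980 + $19,490 + $28,880 + $1,650 + $40,890 = $159,130 (over)
Sep 2017–Feb 2018: $1,980 + $19,490 + $28,880 + $1,650 + $40,890 + $530 = $93,420 (over)
Oct 2017–Mar 2018: $19,490 + $28,880 + $1,650 + $40,890 + $530 + $3,620 = $95,060 (over)
Nov 2017–Apr 2018: $28,880 + $1,650 + $40,890 + $530 + $3,620 + $1,300 = $76,870 (under)
8 windows exceed the threshold.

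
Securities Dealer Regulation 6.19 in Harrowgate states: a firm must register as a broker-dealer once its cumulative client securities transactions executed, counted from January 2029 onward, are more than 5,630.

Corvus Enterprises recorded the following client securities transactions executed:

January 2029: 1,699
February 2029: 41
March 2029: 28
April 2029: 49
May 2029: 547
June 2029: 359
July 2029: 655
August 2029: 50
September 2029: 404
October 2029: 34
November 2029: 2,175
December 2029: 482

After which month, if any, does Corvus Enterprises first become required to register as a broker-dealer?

November 2029

Through January 2029: 1,699
Through February 2029: 1,740
Through March 2029: 1,768
Through April 2029: 1,817
Through May 2029: 2,364
Through June 2029: 2,723
Through July 2029: 3,378
Through August 2029: 3,428
Through September 2029: 3,832
Through October 2029: 3,866
Through November 2029: 6,041 ← exceeds threshold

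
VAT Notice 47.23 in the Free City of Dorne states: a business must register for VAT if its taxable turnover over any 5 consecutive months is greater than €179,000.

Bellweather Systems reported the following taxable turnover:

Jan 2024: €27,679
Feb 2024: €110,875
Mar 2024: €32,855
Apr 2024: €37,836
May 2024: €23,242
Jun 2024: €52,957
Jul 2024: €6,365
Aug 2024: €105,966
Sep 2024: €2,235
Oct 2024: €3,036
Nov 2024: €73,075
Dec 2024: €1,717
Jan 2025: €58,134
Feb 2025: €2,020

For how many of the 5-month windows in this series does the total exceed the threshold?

6

Jan 2024–May 2024: €27,679 + €110,875 + €32,855 + €37,836 + €23,242 = €232,487 (over)
Feb 2024–Jun 2024: €110,875 + €32,855 + €37,836 + €23,242 + €52,957 = €257,765 (over)
Mar 2024–Jul 2024: €32,855 + €37,836 + €23,242 + €52,957 + €6,365 = €153,255 (under)
Apr 2024–Aug 2024: €37,836 + €23,242 + €52,957 + €6,365 + €105,966 = €226,366 (over)
May 2024–Sep 2024: €23,242 + €52,957 + €6,365 + €105,966 + €2,235 = €190,765 (over)
Jun 2024–Oct 2024: €52,957 + €6,365 + €105,966 + €2,235 + €3,036 = €170,559 (under)
Jul 2024–Nov 2024: €6,365 + €105,966 + €2,235 + €3,036 + €73,075 = €190,677 (over)
Aug 2024–Dec 2024: €105,966 + €2,235 + €3,036 + €73,075 + €1,717 = €186,029 (over)
Sep 2024–Jan 2025: €2,235 + €3,036 + €73,075 + €1,717 + €58,134 = €138,197 (under)
Oct 2024–Feb 2025: €3,036 + €73,075 + €1,717 + €58,134 + €2,020 = €137,982 (under)
6 windows exceed the threshold.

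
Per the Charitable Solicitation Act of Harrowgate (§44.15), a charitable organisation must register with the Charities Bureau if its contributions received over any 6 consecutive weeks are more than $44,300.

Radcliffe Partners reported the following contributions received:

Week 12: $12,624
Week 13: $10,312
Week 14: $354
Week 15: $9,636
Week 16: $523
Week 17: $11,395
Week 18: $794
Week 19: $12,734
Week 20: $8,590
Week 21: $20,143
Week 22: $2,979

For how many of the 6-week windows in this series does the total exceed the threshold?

Week 12–Week 17: $12,624 + $10,312 + $354 + $9,636 + $523 + $11,395 = $44,844 (over)
Week 13–Week 18: $10,312 + $354 + $9,636 + $523 + $11,395 + $794 = $33,014 (under)
Week 14–Week 19: $354 + $9,636 + $523 + $11,395 + $794 + $12,734 = $35,436 (under)
Week 15–Week 20: $9,636 + $523 + $11,395 + $794 + $12,734 + $8,590 = $43,672 (under)
Week 16–Week 21: $523 + $11,395 + $794 + $12,734 + $8,590 + $20,143 = $54,179 (over)
Week 17–Week 22: $11,395 + $794 + $12,734 + $8,590 + $20,143 + $2,979 = $56,635 (over)
3 windows exceed the threshold.

3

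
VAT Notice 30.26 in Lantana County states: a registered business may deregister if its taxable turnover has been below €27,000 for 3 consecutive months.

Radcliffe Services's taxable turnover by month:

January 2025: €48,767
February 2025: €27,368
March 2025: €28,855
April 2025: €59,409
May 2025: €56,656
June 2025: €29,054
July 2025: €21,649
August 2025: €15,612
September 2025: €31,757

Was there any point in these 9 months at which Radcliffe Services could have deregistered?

No

Months below €27,000: July 2025, August 2025.
Longest run of consecutive months below the threshold: 2.
2 < 3, so Radcliffe Services never became eligible.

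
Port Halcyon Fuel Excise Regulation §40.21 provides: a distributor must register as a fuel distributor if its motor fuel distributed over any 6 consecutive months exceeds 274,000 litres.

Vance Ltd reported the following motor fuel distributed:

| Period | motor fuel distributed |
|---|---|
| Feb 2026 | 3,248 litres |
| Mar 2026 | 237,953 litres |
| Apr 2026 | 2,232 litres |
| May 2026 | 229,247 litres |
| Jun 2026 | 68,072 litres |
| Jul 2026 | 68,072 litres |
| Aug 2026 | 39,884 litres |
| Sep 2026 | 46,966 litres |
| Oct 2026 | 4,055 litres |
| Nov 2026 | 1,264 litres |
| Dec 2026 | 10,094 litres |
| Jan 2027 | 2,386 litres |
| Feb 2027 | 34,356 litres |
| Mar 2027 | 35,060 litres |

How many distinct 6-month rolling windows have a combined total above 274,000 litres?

4

Feb 2026–Jul 2026: 3,248 litres + 237,953 litres + 2,232 litres + 229,247 litres + 68,072 litres + 68,072 litres = 608,824 litres (over)
Mar 2026–Aug 2026: 237,953 litres + 2,232 litres + 229,247 litres + 68,072 litres + 68,072 litres + 39,884 litres = 645,460 litres (over)
Apr 2026–Sep 2026: 2,232 litres + 229,247 litres + 68,072 litres + 68,072 litres + 39,884 litres + 46,966 litres = 454,473 litres (over)
May 2026–Oct 2026: 229,247 litres + 68,072 litres + 68,072 litres + 39,884 litres + 46,966 litres + 4,055 litres = 456,296 litres (over)
Jun 2026–Nov 2026: 68,072 litres + 68,072 litres + 39,884 litres + 46,966 litres + 4,055 litres + 1,264 litres = 228,313 litres (under)
Jul 2026–Dec 2026: 68,072 litres + 39,884 litres + 46,966 litres + 4,055 litres + 1,264 litres + 10,094 litres = 170,335 litres (under)
Aug 2026–Jan 2027: 39,884 litres + 46,966 litres + 4,055 litres + 1,264 litres + 10,094 litres + 2,386 litres = 104,649 litres (under)
Sep 2026–Feb 2027: 46,966 litres + 4,055 litres + 1,264 litres + 10,094 litres + 2,386 litres + 34,356 litres = 99,121 litres (under)
Oct 2026–Mar 2027: 4,055 litres + 1,264 litres + 10,094 litres + 2,386 litres + 34,356 litres + 35,060 litres = 87,215 litres (under)
4 windows exceed the threshold.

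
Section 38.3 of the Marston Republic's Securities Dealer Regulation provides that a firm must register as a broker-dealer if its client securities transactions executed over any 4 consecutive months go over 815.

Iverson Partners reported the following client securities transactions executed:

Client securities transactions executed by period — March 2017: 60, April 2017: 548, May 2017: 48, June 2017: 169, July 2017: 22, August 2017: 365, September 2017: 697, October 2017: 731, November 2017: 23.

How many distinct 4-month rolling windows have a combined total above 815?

March 2017–June 2017: 60 + 548 + 48 + 169 = 825 (over)
April 2017–July 2017: 548 + 48 + 169 + 22 = 787 (under)
May 2017–August 2017: 48 + 169 + 22 + 365 = 604 (under)
June 2017–September 2017: 169 + 22 + 365 + 697 = 1,253 (over)
July 2017–October 2017: 22 + 365 + 697 + 731 = 1,815 (over)
August 2017–November 2017: 365 + 697 + 731 + 23 = 1,816 (over)
4 windows exceed the threshold.

4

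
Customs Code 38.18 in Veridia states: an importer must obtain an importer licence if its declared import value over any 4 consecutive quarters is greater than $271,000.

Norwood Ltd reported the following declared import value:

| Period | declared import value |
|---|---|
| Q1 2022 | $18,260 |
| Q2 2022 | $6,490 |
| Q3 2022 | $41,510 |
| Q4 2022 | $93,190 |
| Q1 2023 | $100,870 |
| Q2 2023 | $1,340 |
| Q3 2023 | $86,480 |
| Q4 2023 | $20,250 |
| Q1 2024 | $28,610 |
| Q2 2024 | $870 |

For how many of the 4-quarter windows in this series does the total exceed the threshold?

1

Q1 2022–Q4 2022: $18,260 + $6,490 + $41,510 + $93,190 = $159,450 (under)
Q2 2022–Q1 2023: $6,490 + $41,510 + $93,190 + $100,870 = $242,060 (under)
Q3 2022–Q2 2023: $41,510 + $93,190 + $100,870 + $1,340 = $236,910 (under)
Q4 2022–Q3 2023: $93,190 + $100,870 + $1,340 + $86,480 = $281,880 (over)
Q1 2023–Q4 2023: $100,870 + $1,340 + $86,480 + $20,250 = $208,940 (under)
Q2 2023–Q1 2024: $1,340 + $86,480 + $20,250 + $28,610 = $136,680 (under)
Q3 2023–Q2 2024: $86,480 + $20,250 + $28,610 + $870 = $136,210 (under)
1 window exceeds the threshold.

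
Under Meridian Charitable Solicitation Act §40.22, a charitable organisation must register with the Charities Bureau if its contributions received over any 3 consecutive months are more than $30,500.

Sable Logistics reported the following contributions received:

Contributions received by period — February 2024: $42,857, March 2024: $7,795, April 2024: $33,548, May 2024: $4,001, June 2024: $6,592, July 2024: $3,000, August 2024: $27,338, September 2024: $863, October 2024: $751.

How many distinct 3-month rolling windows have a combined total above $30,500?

5

February 2024–April 2024: $42,857 + $7,795 + $33,548 = $84,200 (over)
March 2024–May 2024: $7,795 + $33,548 + $4,001 = $45,344 (over)
April 2024–June 2024: $33,548 + $4,001 + $6,592 = $44,141 (over)
May 2024–July 2024: $4,001 + $6,592 + $3,000 = $13,593 (under)
June 2024–August 2024: $6,592 + $3,000 + $27,338 = $36,930 (over)
July 2024–September 2024: $3,000 + $27,338 + $863 = $31,201 (over)
August 2024–October 2024: $27,338 + $863 + $751 = $28,952 (under)
5 windows exceed the threshold.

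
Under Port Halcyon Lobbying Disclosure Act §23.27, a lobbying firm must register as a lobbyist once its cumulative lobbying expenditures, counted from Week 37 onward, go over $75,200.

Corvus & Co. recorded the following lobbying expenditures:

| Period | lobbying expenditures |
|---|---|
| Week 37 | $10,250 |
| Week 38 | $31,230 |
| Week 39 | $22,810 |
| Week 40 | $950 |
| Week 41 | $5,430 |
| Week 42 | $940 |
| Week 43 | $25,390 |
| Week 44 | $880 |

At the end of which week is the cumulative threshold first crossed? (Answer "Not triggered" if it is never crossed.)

Week 43

Through Week 37: $10,250
Through Week 38: $41,480
Through Week 39: $64,290
Through Week 40: $65,240
Through Week 41: $70,670
Through Week 42: $71,610
Through Week 43: $97,000 ← exceeds threshold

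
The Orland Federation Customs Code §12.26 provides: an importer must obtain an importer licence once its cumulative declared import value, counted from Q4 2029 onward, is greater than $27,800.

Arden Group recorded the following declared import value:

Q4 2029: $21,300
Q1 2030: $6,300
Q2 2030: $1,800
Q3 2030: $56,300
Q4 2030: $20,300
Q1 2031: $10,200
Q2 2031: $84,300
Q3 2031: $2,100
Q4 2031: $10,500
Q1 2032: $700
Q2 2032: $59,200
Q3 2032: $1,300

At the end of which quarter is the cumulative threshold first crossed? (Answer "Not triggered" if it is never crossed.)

Through Q4 2029: $21,300
Through Q1 2030: $27,600
Through Q2 2030: $29,400 ← exceeds threshold

Q2 2030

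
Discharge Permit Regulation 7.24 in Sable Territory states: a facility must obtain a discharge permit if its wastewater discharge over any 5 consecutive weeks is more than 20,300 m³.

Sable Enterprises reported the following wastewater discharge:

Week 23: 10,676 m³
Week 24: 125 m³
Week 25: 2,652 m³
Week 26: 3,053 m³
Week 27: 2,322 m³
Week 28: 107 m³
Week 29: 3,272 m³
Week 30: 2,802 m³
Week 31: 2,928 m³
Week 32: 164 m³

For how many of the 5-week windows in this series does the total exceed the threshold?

0

Week 23–Week 27: 10,676 m³ + 125 m³ + 2,652 m³ + 3,053 m³ + 2,322 m³ = 18,828 m³ (under)
Week 24–Week 28: 125 m³ + 2,652 m³ + 3,053 m³ + 2,322 m³ + 107 m³ = 8,259 m³ (under)
Week 25–Week 29: 2,652 m³ + 3,053 m³ + 2,322 m³ + 107 m³ + 3,272 m³ = 11,406 m³ (under)
Week 26–Week 30: 3,053 m³ + 2,322 m³ + 107 m³ + 3,272 m³ + 2,802 m³ = 11,556 m³ (under)
Week 27–Week 31: 2,322 m³ + 107 m³ + 3,272 m³ + 2,802 m³ + 2,928 m³ = 11,431 m³ (under)
Week 28–Week 32: 107 m³ + 3,272 m³ + 2,802 m³ + 2,928 m³ + 164 m³ = 9,273 m³ (under)
0 windows exceed the threshold.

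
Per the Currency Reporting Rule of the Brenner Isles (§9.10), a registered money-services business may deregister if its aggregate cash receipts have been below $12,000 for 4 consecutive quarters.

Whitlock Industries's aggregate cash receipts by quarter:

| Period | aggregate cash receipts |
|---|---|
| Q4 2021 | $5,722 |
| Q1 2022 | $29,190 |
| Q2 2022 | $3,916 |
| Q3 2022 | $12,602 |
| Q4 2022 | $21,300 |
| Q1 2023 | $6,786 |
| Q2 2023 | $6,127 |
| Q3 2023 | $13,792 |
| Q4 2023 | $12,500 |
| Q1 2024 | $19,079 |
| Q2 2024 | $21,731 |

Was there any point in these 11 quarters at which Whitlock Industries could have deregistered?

Quarters below $12,000: Q4 2021, Q2 2022, Q1 2023, Q2 2023.
Longest run of consecutive quarters below the threshold: 2.
2 < 4, so Whitlock Industries never became eligible.

No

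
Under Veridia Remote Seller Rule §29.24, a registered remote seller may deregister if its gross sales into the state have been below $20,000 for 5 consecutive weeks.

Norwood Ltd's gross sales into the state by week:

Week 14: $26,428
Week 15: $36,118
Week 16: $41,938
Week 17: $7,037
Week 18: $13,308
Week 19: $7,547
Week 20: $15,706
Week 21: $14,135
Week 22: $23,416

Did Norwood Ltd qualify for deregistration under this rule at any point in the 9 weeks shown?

Yes

Weeks below $20,000: Week 17, Week 18, Week 19, Week 20, Week 21.
Longest run of consecutive weeks below the threshold: 5.
5 ≥ 5, so Norwood Ltd became eligible.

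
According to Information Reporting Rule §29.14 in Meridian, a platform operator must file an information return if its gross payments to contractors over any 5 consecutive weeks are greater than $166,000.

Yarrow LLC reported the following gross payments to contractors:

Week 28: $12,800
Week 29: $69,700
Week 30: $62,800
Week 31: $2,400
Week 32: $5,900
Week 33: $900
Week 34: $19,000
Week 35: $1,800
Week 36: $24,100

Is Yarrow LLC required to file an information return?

Week 28–Week 32: $12,800 + $69,700 + $62,800 + $2,400 + $5,900 = $153,600 (under)
Week 29–Week 33: $69,700 + $62,800 + $2,400 + $5,900 + $900 = $141,700 (under)
Week 30–Week 34: $62,800 + $2,400 + $5,900 + $900 + $19,000 = $91,000 (under)
Week 31–Week 35: $2,400 + $5,900 + $900 + $19,000 + $1,800 = $30,000 (under)
Week 32–Week 36: $5,900 + $900 + $19,000 + $1,800 + $24,100 = $51,700 (under)
No window exceeds $166,000.

No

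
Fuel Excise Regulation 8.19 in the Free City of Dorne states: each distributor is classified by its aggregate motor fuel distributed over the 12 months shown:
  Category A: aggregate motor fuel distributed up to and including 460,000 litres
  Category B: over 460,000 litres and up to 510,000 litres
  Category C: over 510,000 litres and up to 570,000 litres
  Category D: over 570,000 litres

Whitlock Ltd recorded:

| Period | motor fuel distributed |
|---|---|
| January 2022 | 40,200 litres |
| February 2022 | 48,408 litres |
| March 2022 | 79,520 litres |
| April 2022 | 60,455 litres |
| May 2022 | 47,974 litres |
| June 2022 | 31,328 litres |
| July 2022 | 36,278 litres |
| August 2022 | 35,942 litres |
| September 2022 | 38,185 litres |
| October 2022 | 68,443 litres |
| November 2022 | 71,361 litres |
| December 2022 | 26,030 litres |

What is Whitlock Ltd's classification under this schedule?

Category D

Aggregate motor fuel distributed: 40,200 litres + 48,408 litres + 79,520 litres + 60,455 litres + 47,974 litres + 31,328 litres + 36,278 litres + 35,942 litres + 38,185 litres + 68,443 litres + 71,361 litres + 26,030 litres = 584,124 litres.
584,124 litres > 570,000 litres, so Category D applies.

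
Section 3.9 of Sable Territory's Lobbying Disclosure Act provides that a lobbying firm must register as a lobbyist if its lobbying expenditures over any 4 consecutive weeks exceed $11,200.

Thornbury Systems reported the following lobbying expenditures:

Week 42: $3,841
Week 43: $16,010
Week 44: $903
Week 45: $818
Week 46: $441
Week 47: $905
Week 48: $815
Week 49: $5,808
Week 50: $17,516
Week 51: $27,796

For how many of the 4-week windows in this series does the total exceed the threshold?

4

Week 42–Week 45: $3,841 + $16,010 + $903 + $818 = $21,572 (over)
Week 43–Week 46: $16,010 + $903 + $818 + $441 = $18,172 (over)
Week 44–Week 47: $903 + $818 + $441 + $905 = $3,067 (under)
Week 45–Week 48: $818 + $441 + $905 + $815 = $2,979 (under)
Week 46–Week 49: $441 + $905 + $815 + $5,808 = $7,969 (under)
Week 47–Week 50: $905 + $815 + $5,808 + $17,516 = $25,044 (over)
Week 48–Week 51: $815 + $5,808 + $17,516 + $27,796 = $51,935 (over)
4 windows exceed the threshold.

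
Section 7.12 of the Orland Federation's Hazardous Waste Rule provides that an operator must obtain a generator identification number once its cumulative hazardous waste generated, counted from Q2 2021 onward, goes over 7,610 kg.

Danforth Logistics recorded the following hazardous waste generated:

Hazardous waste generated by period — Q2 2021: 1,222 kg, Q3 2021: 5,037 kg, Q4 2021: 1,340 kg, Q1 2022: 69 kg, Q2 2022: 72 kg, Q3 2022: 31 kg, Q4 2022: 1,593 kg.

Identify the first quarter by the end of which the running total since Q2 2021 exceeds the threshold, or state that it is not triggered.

Q1 2022

Through Q2 2021: 1,222 kg
Through Q3 2021: 6,259 kg
Through Q4 2021: 7,599 kg
Through Q1 2022: 7,668 kg ← exceeds threshold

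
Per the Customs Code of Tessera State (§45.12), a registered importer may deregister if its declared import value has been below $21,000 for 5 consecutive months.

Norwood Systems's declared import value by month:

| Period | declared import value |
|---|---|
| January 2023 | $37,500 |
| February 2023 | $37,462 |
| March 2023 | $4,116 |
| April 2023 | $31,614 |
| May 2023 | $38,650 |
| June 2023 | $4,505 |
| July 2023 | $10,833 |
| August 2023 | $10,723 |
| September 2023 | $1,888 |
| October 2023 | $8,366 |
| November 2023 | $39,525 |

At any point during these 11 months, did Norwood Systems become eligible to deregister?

Yes

Months below $21,000: March 2023, June 2023, July 2023, August 2023, September 2023, October 2023.
Longest run of consecutive months below the threshold: 5.
5 ≥ 5, so Norwood Systems became eligible.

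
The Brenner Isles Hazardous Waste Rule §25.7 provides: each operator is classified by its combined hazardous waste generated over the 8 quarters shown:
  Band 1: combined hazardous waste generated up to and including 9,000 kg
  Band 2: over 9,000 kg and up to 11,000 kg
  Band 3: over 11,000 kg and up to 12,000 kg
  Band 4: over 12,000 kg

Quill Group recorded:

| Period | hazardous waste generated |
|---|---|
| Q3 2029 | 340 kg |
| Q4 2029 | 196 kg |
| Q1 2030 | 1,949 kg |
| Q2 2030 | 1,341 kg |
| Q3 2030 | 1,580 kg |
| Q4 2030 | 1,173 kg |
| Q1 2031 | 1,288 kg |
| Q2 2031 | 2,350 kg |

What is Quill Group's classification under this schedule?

Band 2

Combined hazardous waste generated: 340 kg + 196 kg + 1,949 kg + 1,341 kg + 1,580 kg + 1,173 kg + 1,288 kg + 2,350 kg = 10,217 kg.
9,000 kg < 10,217 kg ≤ 11,000 kg, so Band 2 applies.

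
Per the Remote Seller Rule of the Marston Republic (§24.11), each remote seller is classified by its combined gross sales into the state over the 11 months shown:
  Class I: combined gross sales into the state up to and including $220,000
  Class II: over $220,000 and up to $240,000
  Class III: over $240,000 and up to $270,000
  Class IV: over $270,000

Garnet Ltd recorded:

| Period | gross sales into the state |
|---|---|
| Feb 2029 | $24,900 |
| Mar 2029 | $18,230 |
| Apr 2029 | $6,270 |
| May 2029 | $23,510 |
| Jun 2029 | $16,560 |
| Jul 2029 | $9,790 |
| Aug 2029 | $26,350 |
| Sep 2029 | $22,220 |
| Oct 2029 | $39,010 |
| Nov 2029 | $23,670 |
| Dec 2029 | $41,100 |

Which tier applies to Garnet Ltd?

Class III

Combined gross sales into the state: $24,900 + $18,230 + $6,270 + $23,510 + $16,560 + $9,790 + $26,350 + $22,220 + $39,010 + $23,670 + $41,100 = $251,610.
$240,000 < $251,610 ≤ $270,000, so Class III applies.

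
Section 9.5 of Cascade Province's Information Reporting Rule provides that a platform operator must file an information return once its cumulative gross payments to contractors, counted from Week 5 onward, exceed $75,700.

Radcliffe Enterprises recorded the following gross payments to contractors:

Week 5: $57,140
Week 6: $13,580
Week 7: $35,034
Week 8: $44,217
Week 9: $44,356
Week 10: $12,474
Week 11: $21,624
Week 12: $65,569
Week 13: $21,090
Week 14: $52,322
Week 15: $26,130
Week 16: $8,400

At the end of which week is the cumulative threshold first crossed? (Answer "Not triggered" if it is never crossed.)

Through Week 5: $57,140
Through Week 6: $70,720
Through Week 7: $105,754 ← exceeds threshold

Week 7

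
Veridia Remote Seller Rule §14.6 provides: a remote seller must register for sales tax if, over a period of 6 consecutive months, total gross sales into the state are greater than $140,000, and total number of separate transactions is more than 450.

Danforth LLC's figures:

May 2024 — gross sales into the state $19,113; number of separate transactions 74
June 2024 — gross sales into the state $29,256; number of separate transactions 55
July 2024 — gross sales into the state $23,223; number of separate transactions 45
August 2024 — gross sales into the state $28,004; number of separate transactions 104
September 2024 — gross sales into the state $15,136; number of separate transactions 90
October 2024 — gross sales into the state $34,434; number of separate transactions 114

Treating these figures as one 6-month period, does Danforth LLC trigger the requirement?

Total gross sales into the state: $19,113 + $29,256 + $23,223 + $28,004 + $15,136 + $34,434 = $149,166 (> $140,000).
Total number of separate transactions: 74 + 55 + 45 + 104 + 90 + 114 = 482 (> 450).
The test is 'and': both thresholds are exceeded.

Yes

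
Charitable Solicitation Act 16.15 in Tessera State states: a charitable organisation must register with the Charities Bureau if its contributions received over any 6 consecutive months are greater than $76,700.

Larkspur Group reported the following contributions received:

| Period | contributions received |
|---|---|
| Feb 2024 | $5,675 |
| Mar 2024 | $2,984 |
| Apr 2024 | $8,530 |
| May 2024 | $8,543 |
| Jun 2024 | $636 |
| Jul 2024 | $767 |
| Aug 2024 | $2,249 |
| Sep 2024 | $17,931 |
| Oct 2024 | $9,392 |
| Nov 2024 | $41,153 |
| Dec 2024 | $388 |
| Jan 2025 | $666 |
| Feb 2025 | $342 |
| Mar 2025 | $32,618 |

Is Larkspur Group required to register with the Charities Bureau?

Feb 2024–Jul 2024: $5,675 + $2,984 + $8,530 + $8,543 + $636 + $767 = $27,135 (under)
Mar 2024–Aug 2024: $2,984 + $8,530 + $8,543 + $636 + $767 + $2,249 = $23,709 (under)
Apr 2024–Sep 2024: $8,530 + $8,543 + $636 + $767 + $2,249 + $17,931 = $38,656 (under)
May 2024–Oct 2024: $8,543 + $636 + $767 + $2,249 + $17,931 + $9,392 = $39,518 (under)
Jun 2024–Nov 2024: $636 + $767 + $2,249 + $17,931 + $9,392 + $41,153 = $72,128 (under)
Jul 2024–Dec 2024: $767 + $2,249 + $17,931 + $9,392 + $41,153 + $388 = $71,880 (under)
Aug 2024–Jan 2025: $2,249 + $17,931 + $9,392 + $41,153 + $388 + $666 = $71,779 (under)
Sep 2024–Feb 2025: $17,931 + $9,392 + $41,153 + $388 + $666 + $342 = $69,872 (under)
Oct 2024–Mar 2025: $9,392 + $41,153 + $388 + $666 + $342 + $32,618 = $84,559 (over)
At least one window exceeds $76,700.

Yes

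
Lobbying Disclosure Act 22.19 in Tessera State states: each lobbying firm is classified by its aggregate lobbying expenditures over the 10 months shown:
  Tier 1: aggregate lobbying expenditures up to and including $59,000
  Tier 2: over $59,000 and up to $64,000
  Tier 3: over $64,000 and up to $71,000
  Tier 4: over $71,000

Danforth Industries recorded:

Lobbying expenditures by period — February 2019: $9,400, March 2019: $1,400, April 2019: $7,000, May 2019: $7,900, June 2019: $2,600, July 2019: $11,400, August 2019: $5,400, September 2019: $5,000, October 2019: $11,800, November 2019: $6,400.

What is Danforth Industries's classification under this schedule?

Aggregate lobbying expenditures: $9,400 + $1,400 + $7,000 + $7,900 + $2,600 + $11,400 + $5,400 + $5,000 + $11,800 + $6,400 = $68,300.
$64,000 < $68,300 ≤ $71,000, so Tier 3 applies.

Tier 3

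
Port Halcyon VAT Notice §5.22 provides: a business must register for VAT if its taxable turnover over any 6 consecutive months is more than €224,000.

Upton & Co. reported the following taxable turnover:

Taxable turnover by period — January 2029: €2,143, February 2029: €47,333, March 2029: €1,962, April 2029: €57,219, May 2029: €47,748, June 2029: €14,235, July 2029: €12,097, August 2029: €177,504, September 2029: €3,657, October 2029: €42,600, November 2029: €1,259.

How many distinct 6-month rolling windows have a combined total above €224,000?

4

January 2029–June 2029: €2,143 + €47,333 + €1,962 + €57,219 + €47,748 + €14,235 = €170,640 (under)
February 2029–July 2029: €47,333 + €1,962 + €57,219 + €47,748 + €14,235 + €12,097 = €180,594 (under)
March 2029–August 2029: €1,962 + €57,219 + €47,748 + €14,235 + €12,097 + €177,504 = €310,765 (over)
April 2029–September 2029: €57,219 + €47,748 + €14,235 + €12,097 + €177,504 + €3,657 = €312,460 (over)
May 2029–October 2029: €47,748 + €14,235 + €12,097 + €177,504 + €3,657 + €42,600 = €297,841 (over)
June 2029–November 2029: €14,235 + €12,097 + €177,504 + €3,657 + €42,600 + €1,259 = €251,352 (over)
4 windows exceed the threshold.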